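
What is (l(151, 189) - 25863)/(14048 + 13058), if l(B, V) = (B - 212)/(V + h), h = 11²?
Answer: -8017591/8402860 ≈ -0.95415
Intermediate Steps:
h = 121
l(B, V) = (-212 + B)/(121 + V) (l(B, V) = (B - 212)/(V + 121) = (-212 + B)/(121 + V))
(l(151, 189) - 25863)/(14048 + 13058) = ((-212 + 151)/(121 + 189) - 25863)/(14048 + 13058) = (-61/310 - 25863)/27106 = ((1/310)*(-61) - 25863)*(1/27106) = (-61/310 - 25863)*(1/27106) = -8017591/310*1/27106 = -8017591/8402860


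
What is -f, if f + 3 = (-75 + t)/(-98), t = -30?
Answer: 27/14 ≈ 1.9286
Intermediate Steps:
f = -27/14 (f = -3 + (-75 - 30)/(-98) = -3 - 1/98*(-105) = -3 + 15/14 = -27/14 ≈ -1.9286)
-f = -1*(-27/14) = 27/14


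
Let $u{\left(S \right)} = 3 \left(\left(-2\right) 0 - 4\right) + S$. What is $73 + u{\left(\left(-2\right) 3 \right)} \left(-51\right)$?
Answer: $991$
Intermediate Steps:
$u{\left(S \right)} = -12 + S$ ($u{\left(S \right)} = 3 \left(0 - 4\right) + S = 3 \left(-4\right) + S = -12 + S$)
$73 + u{\left(\left(-2\right) 3 \right)} \left(-51\right) = 73 + \left(-12 - 6\right) \left(-51\right) = 73 - -918 = 73 + 918 = 991$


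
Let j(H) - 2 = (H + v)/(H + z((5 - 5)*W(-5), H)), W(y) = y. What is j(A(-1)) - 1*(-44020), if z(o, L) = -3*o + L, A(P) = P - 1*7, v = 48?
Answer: 88039/2 ≈ 44020.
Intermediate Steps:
A(P) = -7 + P (A(P) = P - 7 = -7 + P)
z(o, L) = L - 3*o
j(H) = 2 + (48 + H)/(2*H) (j(H) = 2 + (H + 48)/(H + (H - 3*(5 - 5)*(-5))) = 2 + (48 + H)/(H + (H - 0*(-5))) = 2 + (48 + H)/(H + (H - 3*0)) = 2 + (48 + H)/(H + (H + 0)) = 2 + (48 + H)/(H + H) = 2 + (48 + H)/((2*H)) = 2 + (48 + H)*(1/(2*H)) = 2 + (48 + H)/(2*H))
j(A(-1)) - 1*(-44020) = (5/2 + 24/(-7 - 1)) - 1*(-44020) = (5/2 + 24/(-8)) + 44020 = (5/2 + 24*(-⅛)) + 44020 = (5/2 - 3) + 44020 = -½ + 44020 = 88039/2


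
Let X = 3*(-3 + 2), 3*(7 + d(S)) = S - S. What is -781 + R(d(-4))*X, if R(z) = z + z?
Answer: -739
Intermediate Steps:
d(S) = -7 (d(S) = -7 + (S - S)/3 = -7 + (⅓)*0 = -7 + 0 = -7)
X = -3 (X = 3*(-1) = -3)
R(z) = 2*z
-781 + R(d(-4))*X = -781 + (2*(-7))*(-3) = -781 - 14*(-3) = -781 + 42 = -739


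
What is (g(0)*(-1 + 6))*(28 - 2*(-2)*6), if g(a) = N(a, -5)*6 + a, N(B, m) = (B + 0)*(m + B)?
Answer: 0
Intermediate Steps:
N(B, m) = B*(B + m)
g(a) = a + 6*a*(-5 + a) (g(a) = (a*(a - 5))*6 + a = (a*(-5 + a))*6 + a = 6*a*(-5 + a) + a = a + 6*a*(-5 + a))
(g(0)*(-1 + 6))*(28 - 2*(-2)*6) = ((0*(-29 + 6*0))*(-1 + 6))*(28 - 2*(-2)*6) = ((0*(-29 + 0))*5)*(28 + 4*6) = ((0*(-29))*5)*(28 + 24) = (0*5)*52 = 0*52 = 0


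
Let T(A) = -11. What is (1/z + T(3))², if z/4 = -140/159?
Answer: 39929761/313600 ≈ 127.33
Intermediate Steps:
z = -560/159 (z = 4*(-140/159) = -560/159 ≈ -3.5220)
(1/z + T(3))² = (1/(-560/159) - 11)² = (-159/560 - 11)² = (-6319/560)² = 39929761/313600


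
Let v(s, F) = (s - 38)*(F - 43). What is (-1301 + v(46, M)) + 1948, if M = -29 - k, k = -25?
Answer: 271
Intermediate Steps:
M = -4 (M = -29 - 1*(-25) = -29 + 25 = -4)
v(s, F) = (-43 + F)*(-38 + s) (v(s, F) = (-38 + s)*(-43 + F) = (-43 + F)*(-38 + s))
(-1301 + v(46, M)) + 1948 = (-1301 + (1634 - 43*46 - 38*(-4) - 4*46)) + 1948 = (-1301 + (1634 - 1978 + 152 - 184)) + 1948 = (-1301 - 376) + 1948 = -1677 + 1948 = 271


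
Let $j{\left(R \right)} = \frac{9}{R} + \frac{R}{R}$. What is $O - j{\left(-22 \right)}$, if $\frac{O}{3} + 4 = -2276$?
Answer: $- \frac{150493}{22} \approx -6840.6$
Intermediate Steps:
$O = -6840$ ($O = -12 + 3 \left(-2276\right) = -12 - 6828 = -6840$)
$j{\left(R \right)} = 1 + \frac{9}{R}$ ($j{\left(R \right)} = \frac{9}{R} + 1 = 1 + \frac{9}{R}$)
$O - j{\left(-22 \right)} = -6840 - \frac{9 - 22}{-22} = -6840 - \left(- \frac{1}{22}\right) \left(-13\right) = -6840 - \frac{13}{22} = - \frac{150493}{22}$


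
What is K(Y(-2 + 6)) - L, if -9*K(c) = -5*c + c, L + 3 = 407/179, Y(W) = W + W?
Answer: 6898/1611 ≈ 4.2818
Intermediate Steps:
Y(W) = 2*W
L = -130/179 (L = -3 + 407/179 = -130/179 ≈ -0.72626)
K(c) = 4*c/9 (K(c) = -(-5*c + c)/9 = -(-4)*c/9 = 4*c/9)
K(Y(-2 + 6)) - L = 4*(2*(-2 + 6))/9 - 1*(-130/179) = 4*(2*4)/9 + 130/179 = (4/9)*8 + 130/179 = 32/9 + 130/179 = 6898/1611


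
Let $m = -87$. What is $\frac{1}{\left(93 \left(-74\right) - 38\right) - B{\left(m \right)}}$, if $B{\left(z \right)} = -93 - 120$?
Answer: $- \frac{1}{6707} \approx -0.0001491$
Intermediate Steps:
$B{\left(z \right)} = -213$ ($B{\left(z \right)} = -93 - 120 = -213$)
$\frac{1}{\left(93 \left(-74\right) - 38\right) - B{\left(m \right)}} = \frac{1}{\left(93 \left(-74\right) - 38\right) - -213} = \frac{1}{\left(-6882 - 38\right) + 213} = \frac{1}{-6920 + 213} = \frac{1}{-6707} = - \frac{1}{6707}$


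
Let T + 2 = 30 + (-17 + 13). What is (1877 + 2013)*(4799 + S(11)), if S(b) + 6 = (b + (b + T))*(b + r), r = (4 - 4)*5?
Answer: 20613110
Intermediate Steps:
T = 24 (T = -2 + (30 + (-17 + 13)) = -2 + (30 - 4) = -2 + 26 = 24)
r = 0 (r = 0*5 = 0)
S(b) = -6 + b*(24 + 2*b) (S(b) = -6 + (b + (b + 24))*(b + 0) = -6 + (b + (24 + b))*b = -6 + (24 + 2*b)*b = -6 + b*(24 + 2*b))
(1877 + 2013)*(4799 + S(11)) = (1877 + 2013)*(4799 + (-6 + 2*11² + 24*11)) = 3890*(4799 + (-6 + 2*121 + 264)) = 3890*(4799 + (-6 + 242 + 264)) = 3890*(4799 + 500) = 3890*5299 = 20613110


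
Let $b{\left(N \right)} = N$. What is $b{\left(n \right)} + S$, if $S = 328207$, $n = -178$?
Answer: $328029$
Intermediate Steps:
$b{\left(n \right)} + S = -178 + 328207 = 328029$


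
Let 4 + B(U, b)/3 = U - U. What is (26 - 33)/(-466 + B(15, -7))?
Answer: 7/478 ≈ 0.014644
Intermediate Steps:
B(U, b) = -12 (B(U, b) = -12 + 3*(U - U) = -12 + 3*0 = -12 + 0 = -12)
(26 - 33)/(-466 + B(15, -7)) = (26 - 33)/(-466 - 12) = -7/(-478) = -7*(-1/478) = 7/478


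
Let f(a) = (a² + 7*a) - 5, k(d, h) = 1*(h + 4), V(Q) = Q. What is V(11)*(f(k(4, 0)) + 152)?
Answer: 2101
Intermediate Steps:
k(d, h) = 4 + h (k(d, h) = 1*(4 + h) = 4 + h)
f(a) = -5 + a² + 7*a
V(11)*(f(k(4, 0)) + 152) = 11*((-5 + (4 + 0)² + 7*(4 + 0)) + 152) = 11*((-5 + 4² + 7*4) + 152) = 11*((-5 + 16 + 28) + 152) = 11*(39 + 152) = 11*191 = 2101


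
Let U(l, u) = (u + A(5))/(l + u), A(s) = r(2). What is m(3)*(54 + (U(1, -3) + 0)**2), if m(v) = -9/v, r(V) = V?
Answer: -651/4 ≈ -162.75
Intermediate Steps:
A(s) = 2
U(l, u) = (2 + u)/(l + u) (U(l, u) = (u + 2)/(l + u) = (2 + u)/(l + u))
m(3)*(54 + (U(1, -3) + 0)**2) = (-9/3)*(54 + ((2 - 3)/(1 - 3) + 0)**2) = (-9*1/3)*(54 + (-1/(-2) + 0)**2) = -3*(54 + (-1/2*(-1) + 0)**2) = -3*(54 + (1/2 + 0)**2) = -3*(54 + (1/2)**2) = -3*(54 + 1/4) = -3*217/4 = -651/4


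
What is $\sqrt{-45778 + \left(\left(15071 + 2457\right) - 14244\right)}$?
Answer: $i \sqrt{42494} \approx 206.14 i$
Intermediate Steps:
$\sqrt{-45778 + \left(\left(15071 + 2457\right) - 14244\right)} = \sqrt{-45778 + \left(17528 - 14244\right)} = \sqrt{-45778 + 3284} = \sqrt{-42494} = i \sqrt{42494}$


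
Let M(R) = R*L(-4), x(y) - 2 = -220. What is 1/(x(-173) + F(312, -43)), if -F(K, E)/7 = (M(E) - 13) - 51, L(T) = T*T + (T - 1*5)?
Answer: 1/2337 ≈ 0.00042790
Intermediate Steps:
L(T) = -5 + T + T² (L(T) = T² + (T - 5) = T² + (-5 + T) = -5 + T + T²)
x(y) = -218 (x(y) = 2 - 220 = -218)
M(R) = 7*R (M(R) = R*(-5 - 4 + (-4)²) = R*(-5 - 4 + 16) = R*7 = 7*R)
F(K, E) = 448 - 49*E (F(K, E) = -7*((7*E - 13) - 51) = -7*((-13 + 7*E) - 51) = -7*(-64 + 7*E) = 448 - 49*E)
1/(x(-173) + F(312, -43)) = 1/(-218 + (448 - 49*(-43))) = 1/(-218 + (448 + 2107)) = 1/(-218 + 2555) = 1/2337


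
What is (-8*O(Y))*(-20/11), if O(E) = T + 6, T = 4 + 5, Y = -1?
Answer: 2400/11 ≈ 218.18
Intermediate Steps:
T = 9
O(E) = 15 (O(E) = 9 + 6 = 15)
(-8*O(Y))*(-20/11) = (-8*15)*(-20/11) = -(-2400)/11 = -120*(-20/11) = 2400/11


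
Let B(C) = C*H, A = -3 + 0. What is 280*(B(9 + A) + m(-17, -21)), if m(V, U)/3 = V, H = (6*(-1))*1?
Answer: -24360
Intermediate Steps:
H = -6 (H = -6*1 = -6)
A = -3
m(V, U) = 3*V
B(C) = -6*C (B(C) = C*(-6) = -6*C)
280*(B(9 + A) + m(-17, -21)) = 280*(-6*(9 - 3) + 3*(-17)) = 280*(-6*6 - 51) = 280*(-36 - 51) = 280*(-87) = -24360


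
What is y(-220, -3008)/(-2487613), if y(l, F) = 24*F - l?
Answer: 3788/130927 ≈ 0.028932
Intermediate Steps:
y(l, F) = -l + 24*F
y(-220, -3008)/(-2487613) = (-1*(-220) + 24*(-3008))/(-2487613) = (220 - 72192)*(-1/2487613) = -71972*(-1/2487613) = 3788/130927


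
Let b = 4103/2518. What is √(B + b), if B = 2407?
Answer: 3*√1696832358/2518 ≈ 49.078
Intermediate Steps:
b = 4103/2518 (b = 4103*(1/2518) = 4103/2518 ≈ 1.6295)
√(B + b) = √(2407 + 4103/2518) = √(6064929/2518) = 3*√1696832358/2518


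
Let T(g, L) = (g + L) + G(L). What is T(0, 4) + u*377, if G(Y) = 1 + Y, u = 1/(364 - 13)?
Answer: 272/27 ≈ 10.074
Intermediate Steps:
u = 1/351 ≈ 0.0028490
T(g, L) = 1 + g + 2*L (T(g, L) = (g + L) + (1 + L) = (L + g) + (1 + L) = 1 + g + 2*L)
T(0, 4) + u*377 = (1 + 0 + 2*4) + (1/351)*377 = (1 + 0 + 8) + 29/27 = 9 + 29/27 = 272/27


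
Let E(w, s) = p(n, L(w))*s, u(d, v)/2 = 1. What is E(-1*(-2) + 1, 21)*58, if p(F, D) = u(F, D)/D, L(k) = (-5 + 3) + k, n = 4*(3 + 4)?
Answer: 2436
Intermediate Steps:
u(d, v) = 2 (u(d, v) = 2*1 = 2)
n = 28 (n = 4*7 = 28)
L(k) = -2 + k
p(F, D) = 2/D
E(w, s) = 2*s/(-2 + w) (E(w, s) = (2/(-2 + w))*s = 2*s/(-2 + w))
E(-1*(-2) + 1, 21)*58 = (2*21/(-2 + (-1*(-2) + 1)))*58 = (2*21/(-2 + (2 + 1)))*58 = (2*21/(-2 + 3))*58 = (2*21/1)*58 = (2*21*1)*58 = 42*58 = 2436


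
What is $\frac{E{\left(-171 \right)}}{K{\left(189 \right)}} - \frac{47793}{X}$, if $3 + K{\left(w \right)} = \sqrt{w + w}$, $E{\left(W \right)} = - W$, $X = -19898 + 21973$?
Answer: $- \frac{1841238}{85075} + \frac{57 \sqrt{42}}{41} \approx -12.633$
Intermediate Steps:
$X = 2075$
$K{\left(w \right)} = -3 + \sqrt{2} \sqrt{w}$ ($K{\left(w \right)} = -3 + \sqrt{w + w} = -3 + \sqrt{2 w} = -3 + \sqrt{2} \sqrt{w}$)
$\frac{E{\left(-171 \right)}}{K{\left(189 \right)}} - \frac{47793}{X} = \frac{\left(-1\right) \left(-171\right)}{-3 + \sqrt{2} \sqrt{189}} - \frac{47793}{2075} = \frac{171}{-3 + \sqrt{2} \cdot 3 \sqrt{21}} - \frac{47793}{2075} = \frac{171}{-3 + 3 \sqrt{42}} - \frac{47793}{2075} = - \frac{47793}{2075} + \frac{171}{-3 + 3 \sqrt{42}}$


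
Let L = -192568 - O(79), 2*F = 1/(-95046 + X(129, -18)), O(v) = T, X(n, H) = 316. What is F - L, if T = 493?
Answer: 36577337059/189460 ≈ 1.9306e+5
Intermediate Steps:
O(v) = 493
F = -1/189460 (F = 1/(2*(-95046 + 316)) = (1/2)/(-94730) = (1/2)*(-1/94730) = -1/189460 ≈ -5.2782e-6)
L = -193061 (L = -192568 - 1*493 = -192568 - 493 = -193061)
F - L = -1/189460 - 1*(-193061) = -1/189460 + 193061 = 36577337059/189460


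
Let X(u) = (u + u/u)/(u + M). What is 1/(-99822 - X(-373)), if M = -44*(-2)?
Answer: -95/9483214 ≈ -1.0018e-5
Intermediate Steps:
M = 88
X(u) = (1 + u)/(88 + u) (X(u) = (u + u/u)/(u + 88) = (u + 1)/(88 + u) = (1 + u)/(88 + u))
1/(-99822 - X(-373)) = 1/(-99822 - (1 - 373)/(88 - 373)) = 1/(-99822 - (-372)/(-285)) = 1/(-99822 - (-1)*(-372)/285) = 1/(-99822 - 1*124/95) = 1/(-99822 - 124/95) = 1/(-9483214/95) = -95/9483214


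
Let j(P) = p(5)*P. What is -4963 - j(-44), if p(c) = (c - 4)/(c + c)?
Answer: -24793/5 ≈ -4958.6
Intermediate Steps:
p(c) = (-4 + c)/(2*c) (p(c) = (-4 + c)/((2*c)) = (-4 + c)*(1/(2*c)) = (-4 + c)/(2*c))
j(P) = P/10 (j(P) = ((½)*(-4 + 5)/5)*P = ((½)*(⅕)*1)*P = P/10)
-4963 - j(-44) = -4963 - (-44)/10 = -4963 - 1*(-22/5) = -4963 + 22/5 = -24793/5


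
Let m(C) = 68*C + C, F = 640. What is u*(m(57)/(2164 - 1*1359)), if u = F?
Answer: 21888/7 ≈ 3126.9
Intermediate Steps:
m(C) = 69*C
u = 640
u*(m(57)/(2164 - 1*1359)) = 640*((69*57)/(2164 - 1*1359)) = 640*(3933/(2164 - 1359)) = 640*(3933/805) = 640*(3933*(1/805)) = 640*(171/35) = 21888/7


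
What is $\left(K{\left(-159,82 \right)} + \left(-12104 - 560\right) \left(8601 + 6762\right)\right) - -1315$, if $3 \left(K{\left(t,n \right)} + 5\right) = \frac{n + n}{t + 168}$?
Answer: $- \frac{5253004330}{27} \approx -1.9456 \cdot 10^{8}$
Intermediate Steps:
$K{\left(t,n \right)} = -5 + \frac{2 n}{3 \left(168 + t\right)}$ ($K{\left(t,n \right)} = -5 + \frac{\left(n + n\right) \frac{1}{t + 168}}{3} = -5 + \frac{2 n \frac{1}{168 + t}}{3} = -5 + \frac{2 n}{3 \left(168 + t\right)}$)
$\left(K{\left(-159,82 \right)} + \left(-12104 - 560\right) \left(8601 + 6762\right)\right) - -1315 = \left(\frac{-2520 - -2385 + 2 \cdot 82}{3 \left(168 - 159\right)} + \left(-12104 - 560\right) \left(8601 + 6762\right)\right) - -1315 = \left(\frac{-2520 + 2385 + 164}{3 \cdot 9} - 194557032\right) + \left(-38 + 1353\right) = \left(\frac{1}{3} \cdot \frac{1}{9} \cdot 29 - 194557032\right) + 1315 = \left(\frac{29}{27} - 194557032\right) + 1315 = - \frac{5253039835}{27} + 1315 = - \frac{5253004330}{27}$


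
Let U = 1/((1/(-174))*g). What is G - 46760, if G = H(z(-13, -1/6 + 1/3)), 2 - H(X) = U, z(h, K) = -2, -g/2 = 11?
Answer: -514425/11 ≈ -46766.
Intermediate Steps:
g = -22 (g = -2*11 = -22)
U = 87/11 (U = 1/(1/(-174)*(-22)) = -1/22/(-1/174) = -174*(-1/22) = 87/11 ≈ 7.9091)
H(X) = -65/11 (H(X) = 2 - 1*87/11 = 2 - 87/11 = -65/11)
G = -65/11 ≈ -5.9091
G - 46760 = -65/11 - 46760 = -514425/11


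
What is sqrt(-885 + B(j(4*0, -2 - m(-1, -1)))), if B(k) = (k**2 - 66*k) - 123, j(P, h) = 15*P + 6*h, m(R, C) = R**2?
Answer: 6*sqrt(14) ≈ 22.450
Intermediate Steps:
j(P, h) = 6*h + 15*P
B(k) = -123 + k**2 - 66*k
sqrt(-885 + B(j(4*0, -2 - m(-1, -1)))) = sqrt(-885 + (-123 + (6*(-2 - 1*(-1)**2) + 15*(4*0))**2 - 66*(6*(-2 - 1*(-1)**2) + 15*(4*0)))) = sqrt(-885 + (-123 + (6*(-2 - 1*1) + 15*0)**2 - 66*(6*(-2 - 1*1) + 15*0))) = sqrt(-885 + (-123 + (6*(-2 - 1) + 0)**2 - 66*(6*(-2 - 1) + 0))) = sqrt(-885 + (-123 + (6*(-3) + 0)**2 - 66*(6*(-3) + 0))) = sqrt(-885 + (-123 + (-18 + 0)**2 - 66*(-18 + 0))) = sqrt(-885 + (-123 + (-18)**2 - 66*(-18))) = sqrt(-885 + (-123 + 324 + 1188)) = sqrt(-885 + 1389) = sqrt(504) = 6*sqrt(14)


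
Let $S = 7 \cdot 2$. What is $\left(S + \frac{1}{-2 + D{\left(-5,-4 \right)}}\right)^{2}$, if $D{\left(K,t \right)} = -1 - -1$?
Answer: $\frac{729}{4} \approx 182.25$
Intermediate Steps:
$D{\left(K,t \right)} = 0$ ($D{\left(K,t \right)} = -1 + 1 = 0$)
$S = 14$
$\left(S + \frac{1}{-2 + D{\left(-5,-4 \right)}}\right)^{2} = \left(14 + \frac{1}{-2 + 0}\right)^{2} = \left(14 + \frac{1}{-2}\right)^{2} = \left(14 - \frac{1}{2}\right)^{2} = \left(\frac{27}{2}\right)^{2} = \frac{729}{4}$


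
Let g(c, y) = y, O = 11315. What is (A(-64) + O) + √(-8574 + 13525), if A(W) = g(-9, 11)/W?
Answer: 724149/64 + √4951 ≈ 11385.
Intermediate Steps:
A(W) = 11/W
(A(-64) + O) + √(-8574 + 13525) = (11/(-64) + 11315) + √(-8574 + 13525) = (11*(-1/64) + 11315) + √4951 = (-11/64 + 11315) + √4951 = 724149/64 + √4951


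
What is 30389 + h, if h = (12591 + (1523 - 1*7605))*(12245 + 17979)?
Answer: 196758405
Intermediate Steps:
h = 196728016 (h = (12591 + (1523 - 7605))*30224 = (12591 - 6082)*30224 = 6509*30224 = 196728016)
30389 + h = 30389 + 196728016 = 196758405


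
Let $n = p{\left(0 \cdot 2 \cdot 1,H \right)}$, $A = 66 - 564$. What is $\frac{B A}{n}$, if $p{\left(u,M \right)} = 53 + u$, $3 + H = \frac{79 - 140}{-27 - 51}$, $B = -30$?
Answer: $\frac{14940}{53} \approx 281.89$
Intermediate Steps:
$A = -498$
$H = - \frac{173}{78}$ ($H = -3 + \frac{79 - 140}{-27 - 51} = -3 - \frac{61}{-78} = -3 - - \frac{61}{78} = -3 + \frac{61}{78} = - \frac{173}{78} \approx -2.2179$)
$n = 53$ ($n = 53 + 0 \cdot 2 \cdot 1 = 53 + 0 \cdot 1 = 53 + 0 = 53$)
$\frac{B A}{n} = \frac{\left(-30\right) \left(-498\right)}{53} = 14940 \cdot \frac{1}{53} = \frac{14940}{53}$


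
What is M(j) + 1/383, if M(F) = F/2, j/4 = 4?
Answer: 3065/383 ≈ 8.0026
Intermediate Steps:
j = 16 (j = 4*4 = 16)
M(F) = F/2 (M(F) = F*(½) = F/2)
M(j) + 1/383 = (½)*16 + 1/383 = 8 + 1/383 = 3065/383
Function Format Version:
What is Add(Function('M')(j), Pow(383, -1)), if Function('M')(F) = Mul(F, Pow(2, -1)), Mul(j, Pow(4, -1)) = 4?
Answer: Rational(3065, 383) ≈ 8.0026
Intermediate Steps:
j = 16 (j = Mul(4, 4) = 16)
Function('M')(F) = Mul(Rational(1, 2), F) (Function('M')(F) = Mul(F, Rational(1, 2)) = Mul(Rational(1, 2), F))
Add(Function('M')(j), Pow(383, -1)) = Add(Mul(Rational(1, 2), 16), Pow(383, -1)) = Add(8, Rational(1, 383)) = Rational(3065, 383)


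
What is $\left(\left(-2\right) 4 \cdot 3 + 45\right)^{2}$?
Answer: $441$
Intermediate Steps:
$\left(\left(-2\right) 4 \cdot 3 + 45\right)^{2} = \left(\left(-8\right) 3 + 45\right)^{2} = \left(-24 + 45\right)^{2} = 21^{2} = 441$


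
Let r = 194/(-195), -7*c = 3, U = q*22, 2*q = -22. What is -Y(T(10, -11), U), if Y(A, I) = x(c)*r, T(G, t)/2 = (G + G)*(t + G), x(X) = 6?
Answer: 388/65 ≈ 5.9692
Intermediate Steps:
q = -11 (q = (½)*(-22) = -11)
U = -242 (U = -11*22 = -242)
c = -3/7 (c = -⅐*3 = -3/7 ≈ -0.42857)
r = -194/195 (r = 194*(-1/195) = -194/195 ≈ -0.99487)
T(G, t) = 4*G*(G + t) (T(G, t) = 2*((G + G)*(t + G)) = 2*((2*G)*(G + t)) = 2*(2*G*(G + t)) = 4*G*(G + t))
Y(A, I) = -388/65 (Y(A, I) = 6*(-194/195) = -388/65)
-Y(T(10, -11), U) = -1*(-388/65) = 388/65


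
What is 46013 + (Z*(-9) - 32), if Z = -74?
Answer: 46647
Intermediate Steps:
46013 + (Z*(-9) - 32) = 46013 + (-74*(-9) - 32) = 46013 + (666 - 32) = 46013 + 634 = 46647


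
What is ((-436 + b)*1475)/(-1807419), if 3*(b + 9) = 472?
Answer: 1272925/5422257 ≈ 0.23476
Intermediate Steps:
b = 445/3 (b = -9 + (1/3)*472 = -9 + 472/3 = 445/3 ≈ 148.33)
((-436 + b)*1475)/(-1807419) = ((-436 + 445/3)*1475)/(-1807419) = -863/3*1475*(-1/1807419) = -1272925/3*(-1/1807419) = 1272925/5422257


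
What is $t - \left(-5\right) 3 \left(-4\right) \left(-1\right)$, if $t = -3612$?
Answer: $-3552$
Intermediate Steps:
$t - \left(-5\right) 3 \left(-4\right) \left(-1\right) = -3612 - \left(-5\right) 3 \left(-4\right) \left(-1\right) = -3612 - \left(-15\right) \left(-4\right) \left(-1\right) = -3612 - 60 \left(-1\right) = -3612 - -60 = -3612 + 60 = -3552$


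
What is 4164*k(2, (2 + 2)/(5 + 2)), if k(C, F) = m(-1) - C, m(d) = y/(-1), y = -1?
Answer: -4164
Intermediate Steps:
m(d) = 1 (m(d) = -1/(-1) = -1*(-1) = 1)
k(C, F) = 1 - C
4164*k(2, (2 + 2)/(5 + 2)) = 4164*(1 - 1*2) = 4164*(1 - 2) = 4164*(-1) = -4164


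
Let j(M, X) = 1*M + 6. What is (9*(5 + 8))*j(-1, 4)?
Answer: 585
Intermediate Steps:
j(M, X) = 6 + M (j(M, X) = M + 6 = 6 + M)
(9*(5 + 8))*j(-1, 4) = (9*(5 + 8))*(6 - 1) = (9*13)*5 = 117*5 = 585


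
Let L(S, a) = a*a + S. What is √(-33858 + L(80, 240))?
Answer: √23822 ≈ 154.34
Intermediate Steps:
L(S, a) = S + a² (L(S, a) = a² + S = S + a²)
√(-33858 + L(80, 240)) = √(-33858 + (80 + 240²)) = √(-33858 + (80 + 57600)) = √(-33858 + 57680) = √23822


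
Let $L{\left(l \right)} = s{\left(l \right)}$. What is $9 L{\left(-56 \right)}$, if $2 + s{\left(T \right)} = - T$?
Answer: $486$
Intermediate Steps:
$s{\left(T \right)} = -2 - T$
$L{\left(l \right)} = -2 - l$
$9 L{\left(-56 \right)} = 9 \left(-2 - -56\right) = 9 \left(-2 + 56\right) = 9 \cdot 54 = 486$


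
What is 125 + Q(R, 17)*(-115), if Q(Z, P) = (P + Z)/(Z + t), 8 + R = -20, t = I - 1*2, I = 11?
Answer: 1110/19 ≈ 58.421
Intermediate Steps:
t = 9 (t = 11 - 1*2 = 11 - 2 = 9)
R = -28 (R = -8 - 20 = -28)
Q(Z, P) = (P + Z)/(9 + Z) (Q(Z, P) = (P + Z)/(Z + 9) = (P + Z)/(9 + Z))
125 + Q(R, 17)*(-115) = 125 + ((17 - 28)/(9 - 28))*(-115) = 125 + (-11/(-19))*(-115) = 125 - 1/19*(-11)*(-115) = 125 + (11/19)*(-115) = 125 - 1265/19 = 1110/19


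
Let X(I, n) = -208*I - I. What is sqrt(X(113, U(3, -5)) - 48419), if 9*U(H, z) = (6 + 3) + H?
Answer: 6*I*sqrt(2001) ≈ 268.4*I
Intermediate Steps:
U(H, z) = 1 + H/9 (U(H, z) = ((6 + 3) + H)/9 = (9 + H)/9 = 1 + H/9)
X(I, n) = -209*I
sqrt(X(113, U(3, -5)) - 48419) = sqrt(-209*113 - 48419) = sqrt(-23617 - 48419) = sqrt(-72036) = 6*I*sqrt(2001)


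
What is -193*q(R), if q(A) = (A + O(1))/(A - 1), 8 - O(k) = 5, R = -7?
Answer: -193/2 ≈ -96.500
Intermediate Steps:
O(k) = 3 (O(k) = 8 - 1*5 = 8 - 5 = 3)
q(A) = (3 + A)/(-1 + A) (q(A) = (A + 3)/(A - 1) = (3 + A)/(-1 + A))
-193*q(R) = -193*(3 - 7)/(-1 - 7) = -193*(-4)/(-8) = -(-193)*(-4)/8 = -193*½ = -193/2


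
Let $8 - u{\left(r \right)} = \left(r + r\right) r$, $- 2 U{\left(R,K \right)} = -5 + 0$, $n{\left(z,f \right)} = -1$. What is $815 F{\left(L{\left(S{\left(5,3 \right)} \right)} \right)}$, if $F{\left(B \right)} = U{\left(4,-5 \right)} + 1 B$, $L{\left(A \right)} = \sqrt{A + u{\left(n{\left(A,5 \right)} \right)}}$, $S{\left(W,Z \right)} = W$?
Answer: $\frac{4075}{2} + 815 \sqrt{11} \approx 4740.5$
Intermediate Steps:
$U{\left(R,K \right)} = \frac{5}{2}$ ($U{\left(R,K \right)} = - \frac{-5 + 0}{2} = \left(- \frac{1}{2}\right) \left(-5\right) = \frac{5}{2}$)
$u{\left(r \right)} = 8 - 2 r^{2}$ ($u{\left(r \right)} = 8 - \left(r + r\right) r = 8 - 2 r r = 8 - 2 r^{2}$)
$L{\left(A \right)} = \sqrt{6 + A}$ ($L{\left(A \right)} = \sqrt{A + \left(8 - 2 \left(-1\right)^{2}\right)} = \sqrt{A + \left(8 - 2\right)} = \sqrt{A + 6} = \sqrt{6 + A}$)
$F{\left(B \right)} = \frac{5}{2} + B$ ($F{\left(B \right)} = \frac{5}{2} + 1 B = \frac{5}{2} + B$)
$815 F{\left(L{\left(S{\left(5,3 \right)} \right)} \right)} = 815 \left(\frac{5}{2} + \sqrt{6 + 5}\right) = 815 \left(\frac{5}{2} + \sqrt{11}\right) = \frac{4075}{2} + 815 \sqrt{11}$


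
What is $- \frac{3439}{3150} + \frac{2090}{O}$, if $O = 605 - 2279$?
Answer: $- \frac{685577}{292950} \approx -2.3403$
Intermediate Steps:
$O = -1674$
$- \frac{3439}{3150} + \frac{2090}{O} = - \frac{3439}{3150} + \frac{2090}{-1674} = \left(-3439\right) \frac{1}{3150} + 2090 \left(- \frac{1}{1674}\right) = - \frac{3439}{3150} - \frac{1045}{837} = - \frac{685577}{292950}$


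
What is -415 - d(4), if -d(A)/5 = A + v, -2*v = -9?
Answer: -745/2 ≈ -372.50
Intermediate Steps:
v = 9/2 (v = -½*(-9) = 9/2 ≈ 4.5000)
d(A) = -45/2 - 5*A (d(A) = -5*(A + 9/2) = -5*(9/2 + A) = -45/2 - 5*A)
-415 - d(4) = -415 - (-45/2 - 5*4) = -415 - (-45/2 - 20) = -415 - 1*(-85/2) = -415 + 85/2 = -745/2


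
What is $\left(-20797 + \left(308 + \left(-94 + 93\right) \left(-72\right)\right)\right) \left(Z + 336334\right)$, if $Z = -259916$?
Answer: $-1560226306$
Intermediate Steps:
$\left(-20797 + \left(308 + \left(-94 + 93\right) \left(-72\right)\right)\right) \left(Z + 336334\right) = \left(-20797 + \left(308 + \left(-94 + 93\right) \left(-72\right)\right)\right) \left(-259916 + 336334\right) = \left(-20797 + \left(308 - -72\right)\right) 76418 = \left(-20797 + \left(308 + 72\right)\right) 76418 = \left(-20797 + 380\right) 76418 = \left(-20417\right) 76418 = -1560226306$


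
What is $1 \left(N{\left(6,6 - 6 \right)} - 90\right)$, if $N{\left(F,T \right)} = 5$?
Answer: $-85$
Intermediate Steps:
$1 \left(N{\left(6,6 - 6 \right)} - 90\right) = 1 \left(5 - 90\right) = 1 \left(-85\right) = -85$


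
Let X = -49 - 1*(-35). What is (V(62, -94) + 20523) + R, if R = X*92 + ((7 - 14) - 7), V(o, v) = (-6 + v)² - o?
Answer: 29159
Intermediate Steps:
X = -14 (X = -49 + 35 = -14)
R = -1302 (R = -14*92 + ((7 - 14) - 7) = -1288 + (-7 - 7) = -1288 - 14 = -1302)
(V(62, -94) + 20523) + R = (((-6 - 94)² - 1*62) + 20523) - 1302 = (((-100)² - 62) + 20523) - 1302 = ((10000 - 62) + 20523) - 1302 = (9938 + 20523) - 1302 = 30461 - 1302 = 29159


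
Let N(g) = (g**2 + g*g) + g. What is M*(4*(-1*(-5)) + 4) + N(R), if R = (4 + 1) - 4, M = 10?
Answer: 243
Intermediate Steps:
R = 1 (R = 5 - 4 = 1)
N(g) = g + 2*g**2 (N(g) = (g**2 + g**2) + g = 2*g**2 + g = g + 2*g**2)
M*(4*(-1*(-5)) + 4) + N(R) = 10*(4*(-1*(-5)) + 4) + 1*(1 + 2*1) = 10*(4*5 + 4) + 1*(1 + 2) = 10*(20 + 4) + 1*3 = 10*24 + 3 = 240 + 3 = 243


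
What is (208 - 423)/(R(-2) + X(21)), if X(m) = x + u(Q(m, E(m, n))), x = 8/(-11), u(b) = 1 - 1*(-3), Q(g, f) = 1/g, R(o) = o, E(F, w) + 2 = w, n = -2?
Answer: -2365/14 ≈ -168.93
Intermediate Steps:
E(F, w) = -2 + w
Q(g, f) = 1/g
u(b) = 4 (u(b) = 1 + 3 = 4)
x = -8/11 (x = 8*(-1/11) = -8/11 ≈ -0.72727)
X(m) = 36/11 (X(m) = -8/11 + 4 = 36/11)
(208 - 423)/(R(-2) + X(21)) = (208 - 423)/(-2 + 36/11) = -215/14/11 = -215*11/14 = -2365/14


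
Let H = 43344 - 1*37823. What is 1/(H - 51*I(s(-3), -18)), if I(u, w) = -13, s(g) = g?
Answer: 1/6184 ≈ 0.00016171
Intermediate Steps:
H = 5521 (H = 43344 - 37823 = 5521)
1/(H - 51*I(s(-3), -18)) = 1/(5521 - 51*(-13)) = 1/(5521 + 663) = 1/6184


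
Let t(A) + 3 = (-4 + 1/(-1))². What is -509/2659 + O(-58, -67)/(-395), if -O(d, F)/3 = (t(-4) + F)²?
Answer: 3190474/210061 ≈ 15.188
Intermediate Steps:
t(A) = 22 (t(A) = -3 + (-4 + 1/(-1))² = -3 + (-4 + 1*(-1))² = -3 + (-4 - 1)² = -3 + (-5)² = -3 + 25 = 22)
O(d, F) = -3*(22 + F)²
-509/2659 + O(-58, -67)/(-395) = -509/2659 - 3*(22 - 67)²/(-395) = -509*1/2659 - 3*(-45)²*(-1/395) = -509/2659 - 3*2025*(-1/395) = -509/2659 - 6075*(-1/395) = -509/2659 + 1215/79 = 3190474/210061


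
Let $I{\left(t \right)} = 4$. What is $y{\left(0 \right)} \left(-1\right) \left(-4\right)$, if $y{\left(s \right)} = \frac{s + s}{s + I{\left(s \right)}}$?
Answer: $0$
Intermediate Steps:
$y{\left(s \right)} = \frac{2 s}{4 + s}$ ($y{\left(s \right)} = \frac{s + s}{s + 4} = \frac{2 s}{4 + s}$)
$y{\left(0 \right)} \left(-1\right) \left(-4\right) = 2 \cdot 0 \frac{1}{4 + 0} \left(-1\right) \left(-4\right) = 2 \cdot 0 \cdot \frac{1}{4} \left(-1\right) \left(-4\right) = 0 \left(-1\right) \left(-4\right) = 0 \left(-4\right) = 0$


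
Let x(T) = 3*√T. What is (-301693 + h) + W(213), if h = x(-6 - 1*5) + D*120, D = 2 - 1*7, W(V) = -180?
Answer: -302473 + 3*I*√11 ≈ -3.0247e+5 + 9.9499*I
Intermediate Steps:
D = -5 (D = 2 - 7 = -5)
h = -600 + 3*I*√11 (h = 3*√(-6 - 1*5) - 5*120 = 3*√(-6 - 5) - 600 = 3*√(-11) - 600 = 3*(I*√11) - 600 = 3*I*√11 - 600 = -600 + 3*I*√11 ≈ -600.0 + 9.9499*I)
(-301693 + h) + W(213) = (-301693 + (-600 + 3*I*√11)) - 180 = (-302293 + 3*I*√11) - 180 = -302473 + 3*I*√11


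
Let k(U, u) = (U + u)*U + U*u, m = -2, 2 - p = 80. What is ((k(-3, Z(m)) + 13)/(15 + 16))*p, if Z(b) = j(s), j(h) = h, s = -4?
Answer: -3588/31 ≈ -115.74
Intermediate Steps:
p = -78 (p = 2 - 1*80 = 2 - 80 = -78)
Z(b) = -4
k(U, u) = U*u + U*(U + u) (k(U, u) = U*(U + u) + U*u = U*u + U*(U + u))
((k(-3, Z(m)) + 13)/(15 + 16))*p = ((-3*(-3 + 2*(-4)) + 13)/(15 + 16))*(-78) = ((-3*(-3 - 8) + 13)/31)*(-78) = ((-3*(-11) + 13)*(1/31))*(-78) = ((33 + 13)*(1/31))*(-78) = (46*(1/31))*(-78) = (46/31)*(-78) = -3588/31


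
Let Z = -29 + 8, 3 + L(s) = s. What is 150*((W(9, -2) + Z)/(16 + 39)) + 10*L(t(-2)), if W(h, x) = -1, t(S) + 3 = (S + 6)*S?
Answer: -200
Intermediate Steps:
t(S) = -3 + S*(6 + S) (t(S) = -3 + (S + 6)*S = -3 + (6 + S)*S = -3 + S*(6 + S))
L(s) = -3 + s
Z = -21
150*((W(9, -2) + Z)/(16 + 39)) + 10*L(t(-2)) = 150*((-1 - 21)/(16 + 39)) + 10*(-3 + (-3 + (-2)**2 + 6*(-2))) = 150*(-22/55) + 10*(-3 + (-3 + 4 - 12)) = 150*(-22*1/55) + 10*(-3 - 11) = 150*(-2/5) + 10*(-14) = -60 - 140 = -200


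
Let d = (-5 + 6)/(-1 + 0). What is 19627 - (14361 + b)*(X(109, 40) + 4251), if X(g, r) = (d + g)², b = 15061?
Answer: -468231503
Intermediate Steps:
d = -1 (d = 1/(-1) = 1*(-1) = -1)
X(g, r) = (-1 + g)²
19627 - (14361 + b)*(X(109, 40) + 4251) = 19627 - (14361 + 15061)*((-1 + 109)² + 4251) = 19627 - 29422*(108² + 4251) = 19627 - 29422*(11664 + 4251) = 19627 - 29422*15915 = 19627 - 1*468251130 = 19627 - 468251130 = -468231503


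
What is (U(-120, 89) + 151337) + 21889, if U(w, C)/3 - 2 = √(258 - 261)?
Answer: 173232 + 3*I*√3 ≈ 1.7323e+5 + 5.1962*I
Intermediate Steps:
U(w, C) = 6 + 3*I*√3 (U(w, C) = 6 + 3*√(258 - 261) = 6 + 3*√(-3) = 6 + 3*(I*√3) = 6 + 3*I*√3)
(U(-120, 89) + 151337) + 21889 = ((6 + 3*I*√3) + 151337) + 21889 = (151343 + 3*I*√3) + 21889 = 173232 + 3*I*√3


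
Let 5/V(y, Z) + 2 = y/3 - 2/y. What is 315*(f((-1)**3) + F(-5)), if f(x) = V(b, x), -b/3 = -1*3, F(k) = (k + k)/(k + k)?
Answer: 2340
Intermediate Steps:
F(k) = 1 (F(k) = (2*k)/((2*k)) = (2*k)*(1/(2*k)) = 1)
b = 9 (b = -(-3)*3 = -3*(-3) = 9)
V(y, Z) = 5/(-2 - 2/y + y/3) (V(y, Z) = 5/(-2 + (y/3 - 2/y)) = 5/(-2 + (-2/y + y/3)) = 5/(-2 - 2/y + y/3))
f(x) = 45/7 (f(x) = 15*9/(-6 + 9**2 - 6*9) = 15*9/(-6 + 81 - 54) = 15*9/21 = 15*9*(1/21) = 45/7)
315*(f((-1)**3) + F(-5)) = 315*(45/7 + 1) = 315*(52/7) = 2340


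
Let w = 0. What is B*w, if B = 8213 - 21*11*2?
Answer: 0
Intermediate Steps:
B = 7751 (B = 8213 - 231*2 = 8213 - 462 = 7751)
B*w = 7751*0 = 0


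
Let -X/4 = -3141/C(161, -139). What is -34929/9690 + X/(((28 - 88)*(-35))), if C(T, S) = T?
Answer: -64931943/18201050 ≈ -3.5675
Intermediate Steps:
X = 12564/161 (X = -(-12564)/161 = -4*(-3141/161) = 12564/161 ≈ 78.037)
-34929/9690 + X/(((28 - 88)*(-35))) = -34929/9690 + 12564/(161*(((28 - 88)*(-35)))) = -34929*1/9690 + 12564/(161*((-60*(-35)))) = -11643/3230 + (12564/161)/2100 = -11643/3230 + (12564/161)*(1/2100) = -11643/3230 + 1047/28175 = -64931943/18201050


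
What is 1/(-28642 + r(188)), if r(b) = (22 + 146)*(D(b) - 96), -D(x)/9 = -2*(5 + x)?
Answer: 1/538862 ≈ 1.8558e-6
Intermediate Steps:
D(x) = 90 + 18*x (D(x) = -(-18)*(5 + x) = -9*(-10 - 2*x) = 90 + 18*x)
r(b) = -1008 + 3024*b (r(b) = (22 + 146)*((90 + 18*b) - 96) = 168*(-6 + 18*b) = -1008 + 3024*b)
1/(-28642 + r(188)) = 1/(-28642 + (-1008 + 3024*188)) = 1/(-28642 + (-1008 + 568512)) = 1/(-28642 + 567504) = 1/538862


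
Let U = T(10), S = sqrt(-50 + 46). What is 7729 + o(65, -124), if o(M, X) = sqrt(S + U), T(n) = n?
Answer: 7729 + sqrt(10 + 2*I) ≈ 7732.2 + 0.31467*I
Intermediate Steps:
S = 2*I (S = sqrt(-4) = 2*I ≈ 2.0*I)
U = 10
o(M, X) = sqrt(10 + 2*I) (o(M, X) = sqrt(2*I + 10) = sqrt(10 + 2*I))
7729 + o(65, -124) = 7729 + sqrt(10 + 2*I)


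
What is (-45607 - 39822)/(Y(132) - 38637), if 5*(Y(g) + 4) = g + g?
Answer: 427145/192941 ≈ 2.2139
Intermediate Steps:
Y(g) = -4 + 2*g/5 (Y(g) = -4 + (g + g)/5 = -4 + (2*g)/5 = -4 + 2*g/5)
(-45607 - 39822)/(Y(132) - 38637) = (-45607 - 39822)/((-4 + (2/5)*132) - 38637) = -85429/((-4 + 264/5) - 38637) = -85429/(244/5 - 38637) = -85429/(-192941/5) = -85429*(-5/192941) = 427145/192941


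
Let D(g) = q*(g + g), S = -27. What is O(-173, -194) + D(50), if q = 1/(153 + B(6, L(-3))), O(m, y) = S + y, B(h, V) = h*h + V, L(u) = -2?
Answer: -41227/187 ≈ -220.47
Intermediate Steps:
B(h, V) = V + h² (B(h, V) = h² + V = V + h²)
O(m, y) = -27 + y
q = 1/187 (q = 1/(153 + (-2 + 6²)) = 1/(153 + (-2 + 36)) = 1/(153 + 34) = 1/187 ≈ 0.0053476)
D(g) = 2*g/187 (D(g) = (g + g)/187 = (2*g)/187 = 2*g/187)
O(-173, -194) + D(50) = (-27 - 194) + (2/187)*50 = -221 + 100/187 = -41227/187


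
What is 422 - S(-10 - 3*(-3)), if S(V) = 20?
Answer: 402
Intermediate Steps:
422 - S(-10 - 3*(-3)) = 422 - 1*20 = 422 - 20 = 402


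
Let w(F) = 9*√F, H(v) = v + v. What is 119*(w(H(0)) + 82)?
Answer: 9758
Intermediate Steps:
H(v) = 2*v
119*(w(H(0)) + 82) = 119*(9*√(2*0) + 82) = 119*(9*√0 + 82) = 119*(9*0 + 82) = 119*(0 + 82) = 119*82 = 9758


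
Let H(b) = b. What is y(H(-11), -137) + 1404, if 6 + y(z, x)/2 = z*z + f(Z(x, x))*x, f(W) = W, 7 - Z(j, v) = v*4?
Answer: -150436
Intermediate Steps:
Z(j, v) = 7 - 4*v (Z(j, v) = 7 - v*4 = 7 - 4*v)
y(z, x) = -12 + 2*z² + 2*x*(7 - 4*x) (y(z, x) = -12 + 2*(z*z + (7 - 4*x)*x) = -12 + 2*(z² + x*(7 - 4*x)) = -12 + (2*z² + 2*x*(7 - 4*x)) = -12 + 2*z² + 2*x*(7 - 4*x))
y(H(-11), -137) + 1404 = (-12 + 2*(-11)² - 2*(-137)*(-7 + 4*(-137))) + 1404 = (-12 + 2*121 - 2*(-137)*(-7 - 548)) + 1404 = (-12 + 242 - 2*(-137)*(-555)) + 1404 = (-12 + 242 - 152070) + 1404 = -151840 + 1404 = -150436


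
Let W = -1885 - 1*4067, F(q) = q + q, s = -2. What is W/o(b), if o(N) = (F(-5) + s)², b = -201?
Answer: -124/3 ≈ -41.333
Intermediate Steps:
F(q) = 2*q
W = -5952 (W = -1885 - 4067 = -5952)
o(N) = 144 (o(N) = (2*(-5) - 2)² = (-10 - 2)² = (-12)² = 144)
W/o(b) = -5952/144 = -5952*1/144 = -124/3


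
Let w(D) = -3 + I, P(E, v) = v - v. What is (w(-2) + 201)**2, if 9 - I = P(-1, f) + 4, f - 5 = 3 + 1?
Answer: 41209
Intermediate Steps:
f = 9 (f = 5 + (3 + 1) = 5 + 4 = 9)
P(E, v) = 0
I = 5 (I = 9 - (0 + 4) = 9 - 1*4 = 9 - 4 = 5)
w(D) = 2 (w(D) = -3 + 5 = 2)
(w(-2) + 201)**2 = (2 + 201)**2 = 203**2 = 41209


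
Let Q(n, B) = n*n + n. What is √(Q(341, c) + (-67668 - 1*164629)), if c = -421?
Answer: 5*I*√4627 ≈ 340.11*I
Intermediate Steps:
Q(n, B) = n + n² (Q(n, B) = n² + n = n + n²)
√(Q(341, c) + (-67668 - 1*164629)) = √(341*(1 + 341) + (-67668 - 1*164629)) = √(341*342 + (-67668 - 164629)) = √(116622 - 232297) = √(-115675) = 5*I*√4627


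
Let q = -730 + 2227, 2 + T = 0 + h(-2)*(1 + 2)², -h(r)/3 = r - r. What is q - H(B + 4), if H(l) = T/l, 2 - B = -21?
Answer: 40421/27 ≈ 1497.1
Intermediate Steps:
B = 23 (B = 2 - 1*(-21) = 2 + 21 = 23)
h(r) = 0 (h(r) = -3*(r - r) = -3*0 = 0)
T = -2 (T = -2 + (0 + 0*(1 + 2)²) = -2 + (0 + 0*3²) = -2 + (0 + 0*9) = -2 + (0 + 0) = -2 + 0 = -2)
q = 1497
H(l) = -2/l
q - H(B + 4) = 1497 - (-2)/(23 + 4) = 1497 - (-2)/27 = 1497 - 1*(-2/27) = 1497 + 2/27 = 40421/27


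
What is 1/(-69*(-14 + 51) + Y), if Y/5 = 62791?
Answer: 1/311402 ≈ 3.2113e-6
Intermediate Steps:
Y = 313955 (Y = 5*62791 = 313955)
1/(-69*(-14 + 51) + Y) = 1/(-69*(-14 + 51) + 313955) = 1/(-69*37 + 313955) = 1/(-2553 + 313955) = 1/311402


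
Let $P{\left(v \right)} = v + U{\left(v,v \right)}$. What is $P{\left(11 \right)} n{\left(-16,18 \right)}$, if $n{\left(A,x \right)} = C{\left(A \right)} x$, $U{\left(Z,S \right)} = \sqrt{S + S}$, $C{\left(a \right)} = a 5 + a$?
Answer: $-19008 - 1728 \sqrt{22} \approx -27113.0$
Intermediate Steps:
$C{\left(a \right)} = 6 a$ ($C{\left(a \right)} = 5 a + a = 6 a$)
$U{\left(Z,S \right)} = \sqrt{2} \sqrt{S}$ ($U{\left(Z,S \right)} = \sqrt{2 S} = \sqrt{2} \sqrt{S}$)
$n{\left(A,x \right)} = 6 A x$
$P{\left(v \right)} = v + \sqrt{2} \sqrt{v}$
$P{\left(11 \right)} n{\left(-16,18 \right)} = \left(11 + \sqrt{2} \sqrt{11}\right) 6 \left(-16\right) 18 = \left(11 + \sqrt{22}\right) \left(-1728\right) = -19008 - 1728 \sqrt{22}$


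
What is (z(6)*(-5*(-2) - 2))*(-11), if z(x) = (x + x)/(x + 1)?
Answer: -1056/7 ≈ -150.86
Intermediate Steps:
z(x) = 2*x/(1 + x) (z(x) = (2*x)/(1 + x) = 2*x/(1 + x))
(z(6)*(-5*(-2) - 2))*(-11) = ((2*6/(1 + 6))*(-5*(-2) - 2))*(-11) = ((2*6/7)*(10 - 2))*(-11) = ((2*6*(⅐))*8)*(-11) = ((12/7)*8)*(-11) = (96/7)*(-11) = -1056/7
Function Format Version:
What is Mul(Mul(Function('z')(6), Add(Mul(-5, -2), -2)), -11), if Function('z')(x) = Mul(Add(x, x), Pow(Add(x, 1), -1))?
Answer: Rational(-1056, 7) ≈ -150.86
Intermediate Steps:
Function('z')(x) = Mul(2, x, Pow(Add(1, x), -1)) (Function('z')(x) = Mul(Mul(2, x), Pow(Add(1, x), -1)) = Mul(2, x, Pow(Add(1, x), -1)))
Mul(Mul(Function('z')(6), Add(Mul(-5, -2), -2)), -11) = Mul(Mul(Mul(2, 6, Pow(Add(1, 6), -1)), Add(Mul(-5, -2), -2)), -11) = Mul(Mul(Mul(2, 6, Pow(7, -1)), Add(10, -2)), -11) = Mul(Mul(Mul(2, 6, Rational(1, 7)), 8), -11) = Mul(Mul(Rational(12, 7), 8), -11) = Mul(Rational(96, 7), -11) = Rational(-1056, 7)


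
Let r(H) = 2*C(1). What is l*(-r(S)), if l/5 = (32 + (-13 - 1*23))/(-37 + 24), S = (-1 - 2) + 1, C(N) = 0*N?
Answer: 0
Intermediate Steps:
C(N) = 0
S = -2 (S = -3 + 1 = -2)
r(H) = 0 (r(H) = 2*0 = 0)
l = 20/13 (l = 5*((32 + (-13 - 1*23))/(-37 + 24)) = 5*((32 + (-13 - 23))/(-13)) = 5*((32 - 36)*(-1/13)) = 5*(-4*(-1/13)) = 5*(4/13) = 20/13 ≈ 1.5385)
l*(-r(S)) = 20*(-1*0)/13 = (20/13)*0 = 0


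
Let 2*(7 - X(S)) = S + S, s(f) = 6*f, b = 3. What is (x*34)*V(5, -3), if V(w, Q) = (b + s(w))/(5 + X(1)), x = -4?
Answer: -408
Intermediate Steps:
X(S) = 7 - S (X(S) = 7 - (S + S)/2 = 7 - S)
V(w, Q) = 3/11 + 6*w/11 (V(w, Q) = (3 + 6*w)/(5 + (7 - 1*1)) = (3 + 6*w)/(5 + (7 - 1)) = (3 + 6*w)/(5 + 6) = (3 + 6*w)/11 = (3 + 6*w)*(1/11) = 3/11 + 6*w/11)
(x*34)*V(5, -3) = (-4*34)*(3/11 + (6/11)*5) = -136*(3/11 + 30/11) = -136*3 = -408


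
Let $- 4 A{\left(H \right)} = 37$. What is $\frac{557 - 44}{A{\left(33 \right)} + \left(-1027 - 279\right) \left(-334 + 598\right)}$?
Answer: $- \frac{2052}{1379173} \approx -0.0014878$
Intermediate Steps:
$A{\left(H \right)} = - \frac{37}{4}$ ($A{\left(H \right)} = \left(- \frac{1}{4}\right) 37 = - \frac{37}{4}$)
$\frac{557 - 44}{A{\left(33 \right)} + \left(-1027 - 279\right) \left(-334 + 598\right)} = \frac{557 - 44}{- \frac{37}{4} + \left(-1027 - 279\right) \left(-334 + 598\right)} = \frac{513}{- \frac{37}{4} - 344784} = \frac{513}{- \frac{1379173}{4}} = 513 \left(- \frac{4}{1379173}\right) = - \frac{2052}{1379173}$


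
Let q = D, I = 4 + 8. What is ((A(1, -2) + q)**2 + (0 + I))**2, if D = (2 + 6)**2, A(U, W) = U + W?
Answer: 15848361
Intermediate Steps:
I = 12
D = 64 (D = 8**2 = 64)
q = 64
((A(1, -2) + q)**2 + (0 + I))**2 = (((1 - 2) + 64)**2 + (0 + 12))**2 = ((-1 + 64)**2 + 12)**2 = (63**2 + 12)**2 = (3969 + 12)**2 = 3981**2 = 15848361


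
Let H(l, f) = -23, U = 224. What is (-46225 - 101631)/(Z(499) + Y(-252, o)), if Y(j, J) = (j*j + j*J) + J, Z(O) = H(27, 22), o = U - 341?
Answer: -9241/5803 ≈ -1.5925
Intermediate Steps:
o = -117 (o = 224 - 341 = -117)
Z(O) = -23
Y(j, J) = J + j**2 + J*j (Y(j, J) = (j**2 + J*j) + J = J + j**2 + J*j)
(-46225 - 101631)/(Z(499) + Y(-252, o)) = (-46225 - 101631)/(-23 + (-117 + (-252)**2 - 117*(-252))) = -147856/(-23 + (-117 + 63504 + 29484)) = -147856/(-23 + 92871) = -147856/92848 = -147856*1/92848 = -9241/5803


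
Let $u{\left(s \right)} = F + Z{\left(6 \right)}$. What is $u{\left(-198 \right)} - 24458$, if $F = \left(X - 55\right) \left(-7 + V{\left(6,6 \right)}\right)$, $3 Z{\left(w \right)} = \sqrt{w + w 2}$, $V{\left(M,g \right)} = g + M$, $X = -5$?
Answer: $-24758 + \sqrt{2} \approx -24757.0$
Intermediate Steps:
$V{\left(M,g \right)} = M + g$
$Z{\left(w \right)} = \frac{\sqrt{3} \sqrt{w}}{3}$ ($Z{\left(w \right)} = \frac{\sqrt{w + w 2}}{3} = \frac{\sqrt{w + 2 w}}{3} = \frac{\sqrt{3 w}}{3} = \frac{\sqrt{3} \sqrt{w}}{3}$)
$F = -300$ ($F = \left(-5 - 55\right) \left(-7 + \left(6 + 6\right)\right) = - 60 \left(-7 + 12\right) = \left(-60\right) 5 = -300$)
$u{\left(s \right)} = -300 + \sqrt{2}$ ($u{\left(s \right)} = -300 + \frac{\sqrt{3} \sqrt{6}}{3} = -300 + \sqrt{2}$)
$u{\left(-198 \right)} - 24458 = \left(-300 + \sqrt{2}\right) - 24458 = -24758 + \sqrt{2}$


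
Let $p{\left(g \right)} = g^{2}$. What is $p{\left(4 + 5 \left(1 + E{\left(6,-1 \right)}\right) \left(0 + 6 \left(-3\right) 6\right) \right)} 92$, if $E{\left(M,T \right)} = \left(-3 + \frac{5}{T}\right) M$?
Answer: $59279965952$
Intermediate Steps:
$E{\left(M,T \right)} = M \left(-3 + \frac{5}{T}\right)$
$p{\left(4 + 5 \left(1 + E{\left(6,-1 \right)}\right) \left(0 + 6 \left(-3\right) 6\right) \right)} 92 = \left(4 + 5 \left(1 + \frac{6 \left(5 - -3\right)}{-1}\right) \left(0 + 6 \left(-3\right) 6\right)\right)^{2} \cdot 92 = \left(4 + 5 \left(1 + 6 \left(-1\right) \left(5 + 3\right)\right) \left(0 - 108\right)\right)^{2} \cdot 92 = \left(4 + 5 \left(1 + 6 \left(-1\right) 8\right) \left(0 - 108\right)\right)^{2} \cdot 92 = \left(4 + 5 \left(1 - 48\right) \left(-108\right)\right)^{2} \cdot 92 = \left(4 + 5 \left(\left(-47\right) \left(-108\right)\right)\right)^{2} \cdot 92 = \left(4 + 5 \cdot 5076\right)^{2} \cdot 92 = \left(4 + 25380\right)^{2} \cdot 92 = 25384^{2} \cdot 92 = 644347456 \cdot 92 = 59279965952$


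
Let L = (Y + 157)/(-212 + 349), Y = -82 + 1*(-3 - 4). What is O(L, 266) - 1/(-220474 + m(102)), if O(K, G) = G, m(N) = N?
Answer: 58618953/220372 ≈ 266.00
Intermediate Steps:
Y = -89 (Y = -82 + 1*(-7) = -82 - 7 = -89)
L = 68/137 (L = (-89 + 157)/(-212 + 349) = 68/137 ≈ 0.49635)
O(L, 266) - 1/(-220474 + m(102)) = 266 - 1/(-220474 + 102) = 266 - 1/(-220372) = 266 - 1*(-1/220372) = 266 + 1/220372 = 58618953/220372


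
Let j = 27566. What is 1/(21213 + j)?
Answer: 1/48779 ≈ 2.0501e-5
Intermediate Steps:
1/(21213 + j) = 1/(21213 + 27566) = 1/48779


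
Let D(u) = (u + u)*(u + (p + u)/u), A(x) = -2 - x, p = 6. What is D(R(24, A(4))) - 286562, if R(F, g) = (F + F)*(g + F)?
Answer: 1208170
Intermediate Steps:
R(F, g) = 2*F*(F + g) (R(F, g) = (2*F)*(F + g) = 2*F*(F + g))
D(u) = 2*u*(u + (6 + u)/u) (D(u) = (u + u)*(u + (6 + u)/u) = (2*u)*(u + (6 + u)/u) = 2*u*(u + (6 + u)/u))
D(R(24, A(4))) - 286562 = (12 + 2*(2*24*(24 + (-2 - 1*4))) + 2*(2*24*(24 + (-2 - 1*4)))**2) - 286562 = (12 + 2*(2*24*(24 + (-2 - 4))) + 2*(2*24*(24 + (-2 - 4)))**2) - 286562 = (12 + 2*(2*24*(24 - 6)) + 2*(2*24*(24 - 6))**2) - 286562 = (12 + 2*(2*24*18) + 2*(2*24*18)**2) - 286562 = (12 + 2*864 + 2*864**2) - 286562 = (12 + 1728 + 2*746496) - 286562 = (12 + 1728 + 1492992) - 286562 = 1494732 - 286562 = 1208170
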